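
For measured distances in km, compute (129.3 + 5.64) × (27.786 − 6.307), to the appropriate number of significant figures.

2898 km²

129.3 + 5.64 = 134.94, limited to 1 d.p. → 4 s.f.; 27.786 − 6.307 = 21.479, limited to 3 d.p. → 5 s.f.
Carrying full precision, 134.94 × 21.479 = 2898.37626; keep min(4, 5) = 4 s.f.
Rounded to 4 significant figures: 2898 km².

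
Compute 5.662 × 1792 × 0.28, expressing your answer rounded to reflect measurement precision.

2.8 × 10³

5.662 × 1792 × 0.28 = 2840.96512
Multiplication/division keeps the fewest significant figures: 5.662 → 4 s.f., 1792 → 4 s.f., 0.28 → 2 s.f.; limit is 2.
Rounded to 2 significant figures: 2.8 × 10³.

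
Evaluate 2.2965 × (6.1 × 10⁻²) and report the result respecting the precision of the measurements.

1.4 × 10⁻¹

2.2965 × (6.1 × 10⁻²) = 0.1400865
Multiplication/division keeps the fewest significant figures: 2.2965 → 5 s.f., 6.1 × 10⁻² → 2 s.f.; limit is 2.
Rounded to 2 significant figures: 1.4 × 10⁻¹.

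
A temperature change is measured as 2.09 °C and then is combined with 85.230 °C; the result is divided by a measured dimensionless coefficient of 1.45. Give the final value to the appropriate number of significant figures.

2.09 °C + 85.230 °C = 87.320 °C; the sum is limited to 2 decimal places (4 s.f.).
Carrying full precision, 87.320 ÷ 1.45 = 60.2206896552… °C; 1.45 has 3 s.f., so the result keeps min(4, 3) = 3 s.f.
Rounded to 3 significant figures: 60.2 °C.

60.2 °C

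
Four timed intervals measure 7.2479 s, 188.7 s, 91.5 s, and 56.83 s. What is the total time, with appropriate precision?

3.443 × 10² s

7.2479 s + 188.7 s + 91.5 s + 56.83 s = 344.2779 s.
Addition/subtraction keeps the fewest decimal places: 7.2479 → 4 decimal places, 188.7 → 1 decimal place, 91.5 → 1 decimal place, 56.83 → 2 decimal places; limit is 1.
Rounded to 1 decimal place: 3.443 × 10² s.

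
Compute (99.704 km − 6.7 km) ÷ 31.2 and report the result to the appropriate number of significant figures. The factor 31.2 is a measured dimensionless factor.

99.704 km − 6.7 km = 93.004 km; the difference is limited to 1 decimal place (3 s.f.).
Carrying full precision, 93.004 ÷ 31.2 = 2.9808974359… km; 31.2 has 3 s.f., so the result keeps min(3, 3) = 3 s.f.
Rounded to 3 significant figures: 2.98 km.

2.98 km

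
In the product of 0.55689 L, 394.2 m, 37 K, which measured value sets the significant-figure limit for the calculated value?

0.55689 L → 5 s.f.; 394.2 m → 4 s.f.; 37 K → 2 s.f.
The fewest is 2 significant figures, from 37 K.

37 K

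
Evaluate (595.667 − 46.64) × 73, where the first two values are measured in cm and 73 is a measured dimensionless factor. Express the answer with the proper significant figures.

595.667 cm − 46.64 cm = 549.027 cm; the difference is limited to 2 decimal places (5 s.f.).
Carrying full precision, 549.027 × 73 = 40078.971 cm; 73 has 2 s.f., so the result keeps min(5, 2) = 2 s.f.
Rounded to 2 significant figures: 4.0 × 10⁴ cm.

4.0 × 10⁴ cm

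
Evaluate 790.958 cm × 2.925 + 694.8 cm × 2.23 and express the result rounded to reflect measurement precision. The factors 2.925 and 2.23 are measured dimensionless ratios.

790.958 × 2.925 = 2313.55215 → 2314 cm (4 s.f., last digit at the 10^0 place).
694.8 × 2.23 = 1549.404 → 1.55 × 10^3 cm (3 s.f., last digit at the 10^1 place).
Sum: 3862.95615 cm; keep the coarser place, 10^1.
Result: 3.86 × 10^3 cm.

3.86 × 10^3 cm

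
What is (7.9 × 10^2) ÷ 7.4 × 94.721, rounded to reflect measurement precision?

1.0 × 10^4

(7.9 × 10^2) ÷ 7.4 × 94.721 = 10112.1067568…
Multiplication/division keeps the fewest significant figures: 7.9 × 10^2 → 2 s.f., 7.4 → 2 s.f., 94.721 → 5 s.f.; limit is 2.
Rounded to 2 significant figures: 1.0 × 10^4.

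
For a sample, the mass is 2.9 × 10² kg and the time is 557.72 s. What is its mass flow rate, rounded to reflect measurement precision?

mass flow rate = 2.9 × 10² kg ÷ 557.72 s = 0.519974180592… kg/s.
2.9 × 10² has 2 significant figures; 557.72 has 5.
Division/multiplication keeps the fewest: 2 significant figures.
Rounded: 5.2 × 10⁻¹ kg/s.

5.2 × 10⁻¹ kg/s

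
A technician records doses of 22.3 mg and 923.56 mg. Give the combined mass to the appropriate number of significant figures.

22.3 mg + 923.56 mg = 945.86 mg.
Addition/subtraction keeps the fewest decimal places: 22.3 → 1 decimal place, 923.56 → 2 decimal places; limit is 1.
Rounded to 1 decimal place: 945.9 mg.

945.9 mg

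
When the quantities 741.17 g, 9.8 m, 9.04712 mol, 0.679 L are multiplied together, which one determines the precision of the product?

9.8 m

741.17 g → 5 s.f.; 9.8 m → 2 s.f.; 9.04712 mol → 6 s.f.; 0.679 L → 3 s.f.
The fewest is 2 significant figures, from 9.8 m.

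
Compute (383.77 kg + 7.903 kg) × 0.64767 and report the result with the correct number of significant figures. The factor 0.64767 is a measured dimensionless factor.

253.67 kg

383.77 kg + 7.903 kg = 391.673 kg; the sum is limited to 2 decimal places (5 s.f.).
Carrying full precision, 391.673 × 0.64767 = 253.67485191 kg; 0.64767 has 5 s.f., so the result keeps min(5, 5) = 5 s.f.
Rounded to 5 significant figures: 253.67 kg.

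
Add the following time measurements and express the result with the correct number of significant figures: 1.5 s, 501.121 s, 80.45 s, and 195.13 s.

1.5 s + 501.121 s + 80.45 s + 195.13 s = 778.201 s.
Addition/subtraction keeps the fewest decimal places: 1.5 → 1 decimal place, 501.121 → 3 decimal places, 80.45 → 2 decimal places, 195.13 → 2 decimal places; limit is 1.
Rounded to 1 decimal place: 778.2 s.

778.2 s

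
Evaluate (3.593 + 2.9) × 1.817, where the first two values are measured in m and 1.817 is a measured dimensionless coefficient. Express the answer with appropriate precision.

3.593 m + 2.9 m = 6.493 m; the sum is limited to 1 decimal place (2 s.f.).
Carrying full precision, 6.493 × 1.817 = 11.797781 m; 1.817 has 4 s.f., so the result keeps min(2, 4) = 2 s.f.
Rounded to 2 significant figures: 12 m.

12 m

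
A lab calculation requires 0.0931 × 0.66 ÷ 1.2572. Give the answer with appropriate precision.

0.0931 × 0.66 ÷ 1.2572 = 0.0488752783964…
Multiplication/division keeps the fewest significant figures: 0.0931 → 3 s.f., 0.66 → 2 s.f., 1.2572 → 5 s.f.; limit is 2.
Rounded to 2 significant figures: 0.049.

0.049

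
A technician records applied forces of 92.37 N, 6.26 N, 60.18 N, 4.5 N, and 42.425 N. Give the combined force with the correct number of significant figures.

205.7 N

92.37 N + 6.26 N + 60.18 N + 4.5 N + 42.425 N = 205.735 N.
Addition/subtraction keeps the fewest decimal places: 92.37 → 2 decimal places, 6.26 → 2 decimal places, 60.18 → 2 decimal places, 4.5 → 1 decimal place, 42.425 → 3 decimal places; limit is 1.
Rounded to 1 decimal place: 205.7 N.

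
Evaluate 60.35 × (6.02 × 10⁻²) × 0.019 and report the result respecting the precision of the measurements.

60.35 × (6.02 × 10⁻²) × 0.019 = 0.06902833
Multiplication/division keeps the fewest significant figures: 60.35 → 4 s.f., 6.02 × 10⁻² → 3 s.f., 0.019 → 2 s.f.; limit is 2.
Rounded to 2 significant figures: 0.069.

0.069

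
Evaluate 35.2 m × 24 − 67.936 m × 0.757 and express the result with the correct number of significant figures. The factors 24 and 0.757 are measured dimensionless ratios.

35.2 × 24 = 844.8 → 8.4 × 10^2 m (2 s.f., last digit at the 10^1 place).
67.936 × 0.757 = 51.427552 → 51.4 m (3 s.f., last digit at the 10^-1 place).
Difference: 793.372448 m; keep the coarser place, 10^1.
Result: 7.9 × 10^2 m.

7.9 × 10^2 m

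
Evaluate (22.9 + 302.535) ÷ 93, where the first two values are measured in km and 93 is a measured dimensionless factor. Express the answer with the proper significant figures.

22.9 km + 302.535 km = 325.435 km; the sum is limited to 1 decimal place (4 s.f.).
Carrying full precision, 325.435 ÷ 93 = 3.49930107527… km; 93 has 2 s.f., so the result keeps min(4, 2) = 2 s.f.
Rounded to 2 significant figures: 3.5 km.

3.5 km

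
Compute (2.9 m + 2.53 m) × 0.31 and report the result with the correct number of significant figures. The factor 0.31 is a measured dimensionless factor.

1.7 m

2.9 m + 2.53 m = 5.43 m; the sum is limited to 1 decimal place (2 s.f.).
Carrying full precision, 5.43 × 0.31 = 1.6833 m; 0.31 has 2 s.f., so the result keeps min(2, 2) = 2 s.f.
Rounded to 2 significant figures: 1.7 m.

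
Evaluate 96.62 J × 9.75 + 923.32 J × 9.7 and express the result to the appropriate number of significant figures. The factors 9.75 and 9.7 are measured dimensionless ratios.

96.62 × 9.75 = 942.045 → 942 J (3 s.f., last digit at the 10^0 place).
923.32 × 9.7 = 8956.204 → 9.0 × 10³ J (2 s.f., last digit at the 10^2 place).
Sum: 9898.249 J; keep the coarser place, 10^2.
Result: 9.9 × 10³ J.

9.9 × 10³ J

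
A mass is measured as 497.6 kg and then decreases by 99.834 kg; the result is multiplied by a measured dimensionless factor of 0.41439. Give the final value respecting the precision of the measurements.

164.8 kg

497.6 kg − 99.834 kg = 397.766 kg; the difference is limited to 1 decimal place (4 s.f.).
Carrying full precision, 397.766 × 0.41439 = 164.83025274 kg; 0.41439 has 5 s.f., so the result keeps min(4, 5) = 4 s.f.
Rounded to 4 significant figures: 164.8 kg.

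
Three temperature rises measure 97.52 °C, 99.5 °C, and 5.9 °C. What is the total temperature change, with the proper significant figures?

97.52 °C + 99.5 °C + 5.9 °C = 202.92 °C.
Addition/subtraction keeps the fewest decimal places: 97.52 → 2 decimal places, 99.5 → 1 decimal place, 5.9 → 1 decimal place; limit is 1.
Rounded to 1 decimal place: 202.9 °C.

202.9 °C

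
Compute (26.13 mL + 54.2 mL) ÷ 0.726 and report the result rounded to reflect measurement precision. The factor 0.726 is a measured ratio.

111 mL

26.13 mL + 54.2 mL = 80.33 mL; the sum is limited to 1 decimal place (3 s.f.).
Carrying full precision, 80.33 ÷ 0.726 = 110.64738292… mL; 0.726 has 3 s.f., so the result keeps min(3, 3) = 3 s.f.
Rounded to 3 significant figures: 111 mL.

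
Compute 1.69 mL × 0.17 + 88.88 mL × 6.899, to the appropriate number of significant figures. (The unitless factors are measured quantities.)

613.5 mL

1.69 × 0.17 = 0.2873 → 0.29 mL (2 s.f., last digit at the 10^-2 place).
88.88 × 6.899 = 613.18312 → 6.132 × 10² mL (4 s.f., last digit at the 10^-1 place).
Sum: 613.47042 mL; keep the coarser place, 10^-1.
Result: 613.5 mL.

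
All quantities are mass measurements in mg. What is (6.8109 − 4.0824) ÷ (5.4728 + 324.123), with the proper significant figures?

0.0082783

6.8109 − 4.0824 = 2.7285, limited to 4 d.p. → 5 s.f.; 5.4728 + 324.123 = 329.5958, limited to 3 d.p. → 6 s.f.
Carrying full precision, 2.7285 ÷ 329.5958 = 0.00827832150774…; keep min(5, 6) = 5 s.f.
Rounded to 5 significant figures: 0.0082783.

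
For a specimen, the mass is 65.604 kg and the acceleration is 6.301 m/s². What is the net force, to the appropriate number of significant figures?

net force = 65.604 kg × 6.301 m/s² = 413.370804 N.
65.604 has 5 significant figures; 6.301 has 4.
Division/multiplication keeps the fewest: 4 significant figures.
Rounded: 413.4 N.

413.4 N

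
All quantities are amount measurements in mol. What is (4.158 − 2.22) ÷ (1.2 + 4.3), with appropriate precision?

0.35

4.158 − 2.22 = 1.938, limited to 2 d.p. → 3 s.f.; 1.2 + 4.3 = 5.5, limited to 1 d.p. → 2 s.f.
Carrying full precision, 1.938 ÷ 5.5 = 0.352363636364…; keep min(3, 2) = 2 s.f.
Rounded to 2 significant figures: 0.35.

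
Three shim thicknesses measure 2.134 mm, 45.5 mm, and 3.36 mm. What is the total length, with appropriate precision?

2.134 mm + 45.5 mm + 3.36 mm = 50.994 mm.
Addition/subtraction keeps the fewest decimal places: 2.134 → 3 decimal places, 45.5 → 1 decimal place, 3.36 → 2 decimal places; limit is 1.
Rounded to 1 decimal place: 51.0 mm.

51.0 mm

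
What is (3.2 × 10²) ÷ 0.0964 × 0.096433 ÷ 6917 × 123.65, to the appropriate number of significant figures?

5.7

(3.2 × 10²) ÷ 0.0964 × 0.096433 ÷ 6917 × 123.65 = 5.72235724479…
Multiplication/division keeps the fewest significant figures: 3.2 × 10² → 2 s.f., 0.0964 → 3 s.f., 0.096433 → 5 s.f., 6917 → 4 s.f., 123.65 → 5 s.f.; limit is 2.
Rounded to 2 significant figures: 5.7.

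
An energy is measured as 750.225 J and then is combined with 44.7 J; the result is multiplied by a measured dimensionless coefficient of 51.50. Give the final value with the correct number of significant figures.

750.225 J + 44.7 J = 794.925 J; the sum is limited to 1 decimal place (4 s.f.).
Carrying full precision, 794.925 × 51.50 = 40938.6375 J; 51.50 has 4 s.f., so the result keeps min(4, 4) = 4 s.f.
Rounded to 4 significant figures: 4.094 × 10^4 J.

4.094 × 10^4 J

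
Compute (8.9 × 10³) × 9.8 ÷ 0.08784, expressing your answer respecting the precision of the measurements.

(8.9 × 10³) × 9.8 ÷ 0.08784 = 992941.712204…
Multiplication/division keeps the fewest significant figures: 8.9 × 10³ → 2 s.f., 9.8 → 2 s.f., 0.08784 → 4 s.f.; limit is 2.
Rounded to 2 significant figures: 9.9 × 10⁵.

9.9 × 10⁵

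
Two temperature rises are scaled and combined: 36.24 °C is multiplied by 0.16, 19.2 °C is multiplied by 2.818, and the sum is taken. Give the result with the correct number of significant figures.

59.9 °C

36.24 × 0.16 = 5.7984 → 5.8 °C (2 s.f., last digit at the 10^-1 place).
19.2 × 2.818 = 54.1056 → 54.1 °C (3 s.f., last digit at the 10^-1 place).
Sum: 59.904 °C; keep the coarser place, 10^-1.
Result: 59.9 °C.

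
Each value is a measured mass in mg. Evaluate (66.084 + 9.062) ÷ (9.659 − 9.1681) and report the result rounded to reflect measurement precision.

1.53 × 10²

66.084 + 9.062 = 75.146, limited to 3 d.p. → 5 s.f.; 9.659 − 9.1681 = 0.4909, limited to 3 d.p. → 3 s.f.
Carrying full precision, 75.146 ÷ 0.4909 = 153.078019963…; keep min(5, 3) = 3 s.f.
Rounded to 3 significant figures: 1.53 × 10².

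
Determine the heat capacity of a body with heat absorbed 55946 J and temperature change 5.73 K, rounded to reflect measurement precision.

heat capacity = 55946 J ÷ 5.73 K = 9763.69982548… J/K.
55946 has 5 significant figures; 5.73 has 3.
Division/multiplication keeps the fewest: 3 significant figures.
Rounded: 9.76 × 10^3 J/K.

9.76 × 10^3 J/K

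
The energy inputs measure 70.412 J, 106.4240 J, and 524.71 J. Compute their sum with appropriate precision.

701.55 J

70.412 J + 106.4240 J + 524.71 J = 701.5460 J.
Addition/subtraction keeps the fewest decimal places: 70.412 → 3 decimal places, 106.4240 → 4 decimal places, 524.71 → 2 decimal places; limit is 2.
Rounded to 2 decimal places: 701.55 J.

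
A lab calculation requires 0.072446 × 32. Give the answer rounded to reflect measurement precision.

2.3

0.072446 × 32 = 2.318272
Multiplication/division keeps the fewest significant figures: 0.072446 → 5 s.f., 32 → 2 s.f.; limit is 2.
Rounded to 2 significant figures: 2.3.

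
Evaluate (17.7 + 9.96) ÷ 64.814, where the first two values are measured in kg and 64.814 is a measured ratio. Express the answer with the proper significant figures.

0.427 kg

17.7 kg + 9.96 kg = 27.66 kg; the sum is limited to 1 decimal place (3 s.f.).
Carrying full precision, 27.66 ÷ 64.814 = 0.426759650693… kg; 64.814 has 5 s.f., so the result keeps min(3, 5) = 3 s.f.
Rounded to 3 significant figures: 0.427 kg.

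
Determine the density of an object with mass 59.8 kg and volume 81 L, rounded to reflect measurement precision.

0.74 kg/L

density = 59.8 kg ÷ 81 L = 0.738271604938… kg/L.
59.8 has 3 significant figures; 81 has 2.
Division/multiplication keeps the fewest: 2 significant figures.
Rounded: 0.74 kg/L.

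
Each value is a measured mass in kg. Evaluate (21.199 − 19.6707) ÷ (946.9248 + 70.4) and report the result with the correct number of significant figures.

0.001502

21.199 − 19.6707 = 1.5283, limited to 3 d.p. → 4 s.f.; 946.9248 + 70.4 = 1017.3248, limited to 1 d.p. → 5 s.f.
Carrying full precision, 1.5283 ÷ 1017.3248 = 0.00150227341356…; keep min(4, 5) = 4 s.f.
Rounded to 4 significant figures: 0.001502.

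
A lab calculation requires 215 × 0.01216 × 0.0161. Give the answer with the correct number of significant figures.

215 × 0.01216 × 0.0161 = 0.04209184
Multiplication/division keeps the fewest significant figures: 215 → 3 s.f., 0.01216 → 4 s.f., 0.0161 → 3 s.f.; limit is 3.
Rounded to 3 significant figures: 4.21 × 10^-2.

4.21 × 10^-2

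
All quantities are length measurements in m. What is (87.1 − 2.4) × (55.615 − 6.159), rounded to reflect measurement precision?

4.19 × 10^3 m²

87.1 − 2.4 = 84.7, limited to 1 d.p. → 3 s.f.; 55.615 − 6.159 = 49.456, limited to 3 d.p. → 5 s.f.
Carrying full precision, 84.7 × 49.456 = 4188.9232; keep min(3, 5) = 3 s.f.
Rounded to 3 significant figures: 4.19 × 10^3 m².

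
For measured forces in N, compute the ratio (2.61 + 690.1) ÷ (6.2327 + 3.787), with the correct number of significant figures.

69.13

2.61 + 690.1 = 692.71, limited to 1 d.p. → 4 s.f.; 6.2327 + 3.787 = 10.0197, limited to 3 d.p. → 5 s.f.
Carrying full precision, 692.71 ÷ 10.0197 = 69.1348044353…; keep min(4, 5) = 4 s.f.
Rounded to 4 significant figures: 69.13.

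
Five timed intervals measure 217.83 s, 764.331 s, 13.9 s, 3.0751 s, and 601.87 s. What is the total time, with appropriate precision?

217.83 s + 764.331 s + 13.9 s + 3.0751 s + 601.87 s = 1601.0061 s.
Addition/subtraction keeps the fewest decimal places: 217.83 → 2 decimal places, 764.331 → 3 decimal places, 13.9 → 1 decimal place, 3.0751 → 4 decimal places, 601.87 → 2 decimal places; limit is 1.
Rounded to 1 decimal place: 1601.0 s.

1601.0 s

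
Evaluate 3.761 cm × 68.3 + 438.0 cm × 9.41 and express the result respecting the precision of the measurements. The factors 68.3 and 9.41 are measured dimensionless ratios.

3.761 × 68.3 = 256.8763 → 257 cm (3 s.f., last digit at the 10^0 place).
438.0 × 9.41 = 4121.58 → 4.12 × 10³ cm (3 s.f., last digit at the 10^1 place).
Sum: 4378.4563 cm; keep the coarser place, 10^1.
Result: 4.38 × 10³ cm.

4.38 × 10³ cm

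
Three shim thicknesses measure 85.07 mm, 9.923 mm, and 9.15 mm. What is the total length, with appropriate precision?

85.07 mm + 9.923 mm + 9.15 mm = 104.143 mm.
Addition/subtraction keeps the fewest decimal places: 85.07 → 2 decimal places, 9.923 → 3 decimal places, 9.15 → 2 decimal places; limit is 2.
Rounded to 2 decimal places: 104.14 mm.

104.14 mm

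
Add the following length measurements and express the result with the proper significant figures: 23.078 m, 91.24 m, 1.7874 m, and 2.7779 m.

23.078 m + 91.24 m + 1.7874 m + 2.7779 m = 118.8833 m.
Addition/subtraction keeps the fewest decimal places: 23.078 → 3 decimal places, 91.24 → 2 decimal places, 1.7874 → 4 decimal places, 2.7779 → 4 decimal places; limit is 2.
Rounded to 2 decimal places: 1.1888 × 10² m.

1.1888 × 10² m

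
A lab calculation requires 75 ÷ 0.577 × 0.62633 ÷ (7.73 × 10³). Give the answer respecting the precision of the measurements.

75 ÷ 0.577 × 0.62633 ÷ (7.73 × 10³) = 0.0105319592575…
Multiplication/division keeps the fewest significant figures: 75 → 2 s.f., 0.577 → 3 s.f., 0.62633 → 5 s.f., 7.73 × 10³ → 3 s.f.; limit is 2.
Rounded to 2 significant figures: 0.011.

0.011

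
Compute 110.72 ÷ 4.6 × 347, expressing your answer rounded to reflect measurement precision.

8.4 × 10³

110.72 ÷ 4.6 × 347 = 8352.13913043…
Multiplication/division keeps the fewest significant figures: 110.72 → 5 s.f., 4.6 → 2 s.f., 347 → 3 s.f.; limit is 2.
Rounded to 2 significant figures: 8.4 × 10³.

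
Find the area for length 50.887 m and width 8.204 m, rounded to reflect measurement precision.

area = 50.887 m × 8.204 m = 417.476948 m².
50.887 has 5 significant figures; 8.204 has 4.
Division/multiplication keeps the fewest: 4 significant figures.
Rounded: 417.5 m².

417.5 m²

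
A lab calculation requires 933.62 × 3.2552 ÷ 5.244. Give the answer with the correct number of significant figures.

933.62 × 3.2552 ÷ 5.244 = 579.542300534…
Multiplication/division keeps the fewest significant figures: 933.62 → 5 s.f., 3.2552 → 5 s.f., 5.244 → 4 s.f.; limit is 4.
Rounded to 4 significant figures: 579.5.

579.5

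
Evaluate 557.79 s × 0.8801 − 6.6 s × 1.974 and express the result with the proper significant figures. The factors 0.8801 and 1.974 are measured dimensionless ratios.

557.79 × 0.8801 = 490.910979 → 490.9 s (4 s.f., last digit at the 10^-1 place).
6.6 × 1.974 = 13.0284 → 13 s (2 s.f., last digit at the 10^0 place).
Difference: 477.882579 s; keep the coarser place, 10^0.
Result: 478 s.

478 s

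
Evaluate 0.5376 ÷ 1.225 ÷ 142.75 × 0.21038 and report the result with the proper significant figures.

6.468 × 10^-4

0.5376 ÷ 1.225 ÷ 142.75 × 0.21038 = 0.000646772439329…
Multiplication/division keeps the fewest significant figures: 0.5376 → 4 s.f., 1.225 → 4 s.f., 142.75 → 5 s.f., 0.21038 → 5 s.f.; limit is 4.
Rounded to 4 significant figures: 6.468 × 10^-4.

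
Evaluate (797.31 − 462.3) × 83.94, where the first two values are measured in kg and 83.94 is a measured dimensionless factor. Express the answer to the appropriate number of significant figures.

2.812 × 10⁴ kg

797.31 kg − 462.3 kg = 335.01 kg; the difference is limited to 1 decimal place (4 s.f.).
Carrying full precision, 335.01 × 83.94 = 28120.7394 kg; 83.94 has 4 s.f., so the result keeps min(4, 4) = 4 s.f.
Rounded to 4 significant figures: 2.812 × 10⁴ kg.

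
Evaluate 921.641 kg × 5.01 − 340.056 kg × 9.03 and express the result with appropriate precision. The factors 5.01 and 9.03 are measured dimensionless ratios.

1.55 × 10^3 kg

921.641 × 5.01 = 4617.42141 → 4.62 × 10^3 kg (3 s.f., last digit at the 10^1 place).
340.056 × 9.03 = 3070.70568 → 3.07 × 10^3 kg (3 s.f., last digit at the 10^1 place).
Difference: 1546.71573 kg; keep the coarser place, 10^1.
Result: 1.55 × 10^3 kg.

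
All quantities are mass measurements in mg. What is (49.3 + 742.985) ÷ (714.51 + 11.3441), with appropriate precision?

49.3 + 742.985 = 792.285, limited to 1 d.p. → 4 s.f.; 714.51 + 11.3441 = 725.8541, limited to 2 d.p. → 5 s.f.
Carrying full precision, 792.285 ÷ 725.8541 = 1.09152100953…; keep min(4, 5) = 4 s.f.
Rounded to 4 significant figures: 1.092.

1.092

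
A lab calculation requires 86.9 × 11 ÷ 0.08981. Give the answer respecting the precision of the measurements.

86.9 × 11 ÷ 0.08981 = 10643.580893…
Multiplication/division keeps the fewest significant figures: 86.9 → 3 s.f., 11 → 2 s.f., 0.08981 → 4 s.f.; limit is 2.
Rounded to 2 significant figures: 1.1 × 10^4.

1.1 × 10^4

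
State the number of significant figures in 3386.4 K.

5

3386.4: every digit is nonzero and significant.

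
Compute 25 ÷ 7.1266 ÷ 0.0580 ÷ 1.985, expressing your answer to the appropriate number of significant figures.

25 ÷ 7.1266 ÷ 0.0580 ÷ 1.985 = 30.4697661077…
Multiplication/division keeps the fewest significant figures: 25 → 2 s.f., 7.1266 → 5 s.f., 0.0580 → 3 s.f., 1.985 → 4 s.f.; limit is 2.
Rounded to 2 significant figures: 3.0 × 10^1.

3.0 × 10^1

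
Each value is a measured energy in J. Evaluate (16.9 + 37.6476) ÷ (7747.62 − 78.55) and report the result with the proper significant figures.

7.11 × 10^-3

16.9 + 37.6476 = 54.5476, limited to 1 d.p. → 3 s.f.; 7747.62 − 78.55 = 7669.07, limited to 2 d.p. → 6 s.f.
Carrying full precision, 54.5476 ÷ 7669.07 = 0.00711267467894…; keep min(3, 6) = 3 s.f.
Rounded to 3 significant figures: 7.11 × 10^-3.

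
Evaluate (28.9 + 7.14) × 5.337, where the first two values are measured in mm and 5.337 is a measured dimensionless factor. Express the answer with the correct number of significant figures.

28.9 mm + 7.14 mm = 36.04 mm; the sum is limited to 1 decimal place (3 s.f.).
Carrying full precision, 36.04 × 5.337 = 192.34548 mm; 5.337 has 4 s.f., so the result keeps min(3, 4) = 3 s.f.
Rounded to 3 significant figures: 192 mm.

192 mm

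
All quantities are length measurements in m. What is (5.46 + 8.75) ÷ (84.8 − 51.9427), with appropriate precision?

0.432

5.46 + 8.75 = 14.21, limited to 2 d.p. → 4 s.f.; 84.8 − 51.9427 = 32.8573, limited to 1 d.p. → 3 s.f.
Carrying full precision, 14.21 ÷ 32.8573 = 0.432476192505…; keep min(4, 3) = 3 s.f.
Rounded to 3 significant figures: 0.432.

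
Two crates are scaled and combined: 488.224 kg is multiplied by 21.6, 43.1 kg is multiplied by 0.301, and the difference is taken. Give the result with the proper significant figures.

1.05 × 10⁴ kg

488.224 × 21.6 = 10545.6384 → 1.05 × 10⁴ kg (3 s.f., last digit at the 10^2 place).
43.1 × 0.301 = 12.9731 → 13.0 kg (3 s.f., last digit at the 10^-1 place).
Difference: 10532.6653 kg; keep the coarser place, 10^2.
Result: 1.05 × 10⁴ kg.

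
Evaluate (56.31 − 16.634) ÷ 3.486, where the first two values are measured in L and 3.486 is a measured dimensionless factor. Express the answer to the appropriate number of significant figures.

11.38 L

56.31 L − 16.634 L = 39.676 L; the difference is limited to 2 decimal places (4 s.f.).
Carrying full precision, 39.676 ÷ 3.486 = 11.3815261044… L; 3.486 has 4 s.f., so the result keeps min(4, 4) = 4 s.f.
Rounded to 4 significant figures: 11.38 L.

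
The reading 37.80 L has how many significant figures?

4

37.80: trailing zeros after a decimal point are significant.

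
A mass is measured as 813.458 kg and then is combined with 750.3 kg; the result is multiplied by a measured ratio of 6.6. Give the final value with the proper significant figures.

813.458 kg + 750.3 kg = 1563.758 kg; the sum is limited to 1 decimal place (5 s.f.).
Carrying full precision, 1563.758 × 6.6 = 10320.8028 kg; 6.6 has 2 s.f., so the result keeps min(5, 2) = 2 s.f.
Rounded to 2 significant figures: 1.0 × 10⁴ kg.

1.0 × 10⁴ kg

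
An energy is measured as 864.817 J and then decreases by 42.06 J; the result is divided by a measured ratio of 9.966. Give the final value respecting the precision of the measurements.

82.56 J

864.817 J − 42.06 J = 822.757 J; the difference is limited to 2 decimal places (5 s.f.).
Carrying full precision, 822.757 ÷ 9.966 = 82.5563917319… J; 9.966 has 4 s.f., so the result keeps min(5, 4) = 4 s.f.
Rounded to 4 significant figures: 82.56 J.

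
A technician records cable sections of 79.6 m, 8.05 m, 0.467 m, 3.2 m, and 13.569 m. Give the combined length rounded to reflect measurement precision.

79.6 m + 8.05 m + 0.467 m + 3.2 m + 13.569 m = 104.886 m.
Addition/subtraction keeps the fewest decimal places: 79.6 → 1 decimal place, 8.05 → 2 decimal places, 0.467 → 3 decimal places, 3.2 → 1 decimal place, 13.569 → 3 decimal places; limit is 1.
Rounded to 1 decimal place: 1.049 × 10² m.

1.049 × 10² m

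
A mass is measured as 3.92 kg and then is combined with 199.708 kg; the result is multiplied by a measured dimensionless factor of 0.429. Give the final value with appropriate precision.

3.92 kg + 199.708 kg = 203.628 kg; the sum is limited to 2 decimal places (5 s.f.).
Carrying full precision, 203.628 × 0.429 = 87.356412 kg; 0.429 has 3 s.f., so the result keeps min(5, 3) = 3 s.f.
Rounded to 3 significant figures: 87.4 kg.

87.4 kg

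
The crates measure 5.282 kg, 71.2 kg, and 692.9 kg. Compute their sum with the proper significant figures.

769.4 kg

5.282 kg + 71.2 kg + 692.9 kg = 769.382 kg.
Addition/subtraction keeps the fewest decimal places: 5.282 → 3 decimal places, 71.2 → 1 decimal place, 692.9 → 1 decimal place; limit is 1.
Rounded to 1 decimal place: 769.4 kg.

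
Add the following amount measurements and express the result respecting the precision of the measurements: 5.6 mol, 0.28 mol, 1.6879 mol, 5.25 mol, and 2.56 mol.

15.4 mol

5.6 mol + 0.28 mol + 1.6879 mol + 5.25 mol + 2.56 mol = 15.3779 mol.
Addition/subtraction keeps the fewest decimal places: 5.6 → 1 decimal place, 0.28 → 2 decimal places, 1.6879 → 4 decimal places, 5.25 → 2 decimal places, 2.56 → 2 decimal places; limit is 1.
Rounded to 1 decimal place: 15.4 mol.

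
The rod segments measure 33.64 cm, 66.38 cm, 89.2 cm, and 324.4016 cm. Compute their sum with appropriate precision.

33.64 cm + 66.38 cm + 89.2 cm + 324.4016 cm = 513.6216 cm.
Addition/subtraction keeps the fewest decimal places: 33.64 → 2 decimal places, 66.38 → 2 decimal places, 89.2 → 1 decimal place, 324.4016 → 4 decimal places; limit is 1.
Rounded to 1 decimal place: 513.6 cm.

513.6 cm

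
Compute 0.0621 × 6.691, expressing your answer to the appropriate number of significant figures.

0.416

0.0621 × 6.691 = 0.4155111
Multiplication/division keeps the fewest significant figures: 0.0621 → 3 s.f., 6.691 → 4 s.f.; limit is 3.
Rounded to 3 significant figures: 0.416.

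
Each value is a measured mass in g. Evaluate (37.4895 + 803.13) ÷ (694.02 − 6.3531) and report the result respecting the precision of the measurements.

1.2224

37.4895 + 803.13 = 840.6195, limited to 2 d.p. → 5 s.f.; 694.02 − 6.3531 = 687.6669, limited to 2 d.p. → 5 s.f.
Carrying full precision, 840.6195 ÷ 687.6669 = 1.22242251299…; keep min(5, 5) = 5 s.f.
Rounded to 5 significant figures: 1.2224.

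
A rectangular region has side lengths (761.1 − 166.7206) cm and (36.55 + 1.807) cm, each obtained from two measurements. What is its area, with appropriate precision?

761.1 − 166.7206 = 594.3794, limited to 1 d.p. → 4 s.f.; 36.55 + 1.807 = 38.357, limited to 2 d.p. → 4 s.f.
Carrying full precision, 594.3794 × 38.357 = 22798.6106458; keep min(4, 4) = 4 s.f.
Rounded to 4 significant figures: 2.280 × 10^4 cm².

2.280 × 10^4 cm²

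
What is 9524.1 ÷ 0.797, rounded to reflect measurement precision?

1.19 × 10⁴

9524.1 ÷ 0.797 = 11949.9372647…
Multiplication/division keeps the fewest significant figures: 9524.1 → 5 s.f., 0.797 → 3 s.f.; limit is 3.
Rounded to 3 significant figures: 1.19 × 10⁴.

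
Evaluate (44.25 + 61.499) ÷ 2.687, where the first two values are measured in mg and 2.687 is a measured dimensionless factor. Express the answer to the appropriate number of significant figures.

44.25 mg + 61.499 mg = 105.749 mg; the sum is limited to 2 decimal places (5 s.f.).
Carrying full precision, 105.749 ÷ 2.687 = 39.3557871232… mg; 2.687 has 4 s.f., so the result keeps min(5, 4) = 4 s.f.
Rounded to 4 significant figures: 39.36 mg.

39.36 mg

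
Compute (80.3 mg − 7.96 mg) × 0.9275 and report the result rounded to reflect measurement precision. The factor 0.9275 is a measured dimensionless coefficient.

67.1 mg

80.3 mg − 7.96 mg = 72.34 mg; the difference is limited to 1 decimal place (3 s.f.).
Carrying full precision, 72.34 × 0.9275 = 67.09535 mg; 0.9275 has 4 s.f., so the result keeps min(3, 4) = 3 s.f.
Rounded to 3 significant figures: 67.1 mg.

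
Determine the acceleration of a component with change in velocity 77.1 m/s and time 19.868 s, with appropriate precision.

acceleration = 77.1 m/s ÷ 19.868 s = 3.88061203946… m/s².
77.1 has 3 significant figures; 19.868 has 5.
Division/multiplication keeps the fewest: 3 significant figures.
Rounded: 3.88 m/s².

3.88 m/s²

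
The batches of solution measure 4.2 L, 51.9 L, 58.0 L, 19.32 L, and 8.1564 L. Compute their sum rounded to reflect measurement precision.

141.6 L

4.2 L + 51.9 L + 58.0 L + 19.32 L + 8.1564 L = 141.5764 L.
Addition/subtraction keeps the fewest decimal places: 4.2 → 1 decimal place, 51.9 → 1 decimal place, 58.0 → 1 decimal place, 19.32 → 2 decimal places, 8.1564 → 4 decimal places; limit is 1.
Rounded to 1 decimal place: 141.6 L.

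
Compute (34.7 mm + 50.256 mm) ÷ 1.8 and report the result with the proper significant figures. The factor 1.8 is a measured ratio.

34.7 mm + 50.256 mm = 84.956 mm; the sum is limited to 1 decimal place (3 s.f.).
Carrying full precision, 84.956 ÷ 1.8 = 47.1977777778… mm; 1.8 has 2 s.f., so the result keeps min(3, 2) = 2 s.f.
Rounded to 2 significant figures: 47 mm.

47 mm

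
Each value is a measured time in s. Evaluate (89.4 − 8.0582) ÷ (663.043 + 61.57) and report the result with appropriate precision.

89.4 − 8.0582 = 81.3418, limited to 1 d.p. → 3 s.f.; 663.043 + 61.57 = 724.613, limited to 2 d.p. → 5 s.f.
Carrying full precision, 81.3418 ÷ 724.613 = 0.112255507423…; keep min(3, 5) = 3 s.f.
Rounded to 3 significant figures: 0.112.

0.112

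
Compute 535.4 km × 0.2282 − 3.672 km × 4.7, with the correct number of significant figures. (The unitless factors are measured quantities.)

1.05 × 10² km

535.4 × 0.2282 = 122.17828 → 122.2 km (4 s.f., last digit at the 10^-1 place).
3.672 × 4.7 = 17.2584 → 17 km (2 s.f., last digit at the 10^0 place).
Difference: 104.91988 km; keep the coarser place, 10^0.
Result: 1.05 × 10² km.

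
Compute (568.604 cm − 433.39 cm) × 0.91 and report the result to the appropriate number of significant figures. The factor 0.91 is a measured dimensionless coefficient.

568.604 cm − 433.39 cm = 135.214 cm; the difference is limited to 2 decimal places (5 s.f.).
Carrying full precision, 135.214 × 0.91 = 123.04474 cm; 0.91 has 2 s.f., so the result keeps min(5, 2) = 2 s.f.
Rounded to 2 significant figures: 1.2 × 10^2 cm.

1.2 × 10^2 cm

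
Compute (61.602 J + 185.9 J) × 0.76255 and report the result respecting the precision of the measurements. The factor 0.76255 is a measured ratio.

61.602 J + 185.9 J = 247.502 J; the sum is limited to 1 decimal place (4 s.f.).
Carrying full precision, 247.502 × 0.76255 = 188.7326501 J; 0.76255 has 5 s.f., so the result keeps min(4, 5) = 4 s.f.
Rounded to 4 significant figures: 188.7 J.

188.7 J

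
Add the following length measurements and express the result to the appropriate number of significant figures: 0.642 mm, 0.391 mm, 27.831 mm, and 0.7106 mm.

29.575 mm

0.642 mm + 0.391 mm + 27.831 mm + 0.7106 mm = 29.5746 mm.
Addition/subtraction keeps the fewest decimal places: 0.642 → 3 decimal places, 0.391 → 3 decimal places, 27.831 → 3 decimal places, 0.7106 → 4 decimal places; limit is 3.
Rounded to 3 decimal places: 29.575 mm.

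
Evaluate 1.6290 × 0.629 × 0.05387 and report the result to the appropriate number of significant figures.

0.0552

1.6290 × 0.629 × 0.05387 = 0.05519741067
Multiplication/division keeps the fewest significant figures: 1.6290 → 5 s.f., 0.629 → 3 s.f., 0.05387 → 4 s.f.; limit is 3.
Rounded to 3 significant figures: 0.0552.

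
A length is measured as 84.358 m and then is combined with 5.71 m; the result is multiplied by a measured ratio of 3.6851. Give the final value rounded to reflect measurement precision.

331.9 m

84.358 m + 5.71 m = 90.068 m; the sum is limited to 2 decimal places (4 s.f.).
Carrying full precision, 90.068 × 3.6851 = 331.9095868 m; 3.6851 has 5 s.f., so the result keeps min(4, 5) = 4 s.f.
Rounded to 4 significant figures: 331.9 m.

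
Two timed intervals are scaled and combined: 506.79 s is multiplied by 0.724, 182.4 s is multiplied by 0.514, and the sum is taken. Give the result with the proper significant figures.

461 s

506.79 × 0.724 = 366.91596 → 367 s (3 s.f., last digit at the 10^0 place).
182.4 × 0.514 = 93.7536 → 93.8 s (3 s.f., last digit at the 10^-1 place).
Sum: 460.66956 s; keep the coarser place, 10^0.
Result: 461 s.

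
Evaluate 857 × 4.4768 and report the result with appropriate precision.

3.84 × 10³

857 × 4.4768 = 3836.6176
Multiplication/division keeps the fewest significant figures: 857 → 3 s.f., 4.4768 → 5 s.f.; limit is 3.
Rounded to 3 significant figures: 3.84 × 10³.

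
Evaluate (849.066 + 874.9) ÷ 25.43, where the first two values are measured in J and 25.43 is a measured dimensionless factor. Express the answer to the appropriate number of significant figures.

67.79 J

849.066 J + 874.9 J = 1723.966 J; the sum is limited to 1 decimal place (5 s.f.).
Carrying full precision, 1723.966 ÷ 25.43 = 67.7926071569… J; 25.43 has 4 s.f., so the result keeps min(5, 4) = 4 s.f.
Rounded to 4 significant figures: 67.79 J.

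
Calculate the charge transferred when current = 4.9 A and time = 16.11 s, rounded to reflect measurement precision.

79 C

charge transferred = 4.9 A × 16.11 s = 78.939 C.
4.9 has 2 significant figures; 16.11 has 4.
Division/multiplication keeps the fewest: 2 significant figures.
Rounded: 79 C.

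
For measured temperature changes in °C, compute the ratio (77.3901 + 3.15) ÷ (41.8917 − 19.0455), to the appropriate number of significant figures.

3.525

77.3901 + 3.15 = 80.5401, limited to 2 d.p. → 4 s.f.; 41.8917 − 19.0455 = 22.8462, limited to 4 d.p. → 6 s.f.
Carrying full precision, 80.5401 ÷ 22.8462 = 3.52531712057…; keep min(4, 6) = 4 s.f.
Rounded to 4 significant figures: 3.525.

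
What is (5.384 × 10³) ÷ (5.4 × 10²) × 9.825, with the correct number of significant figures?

(5.384 × 10³) ÷ (5.4 × 10²) × 9.825 = 97.9588888889…
Multiplication/division keeps the fewest significant figures: 5.384 × 10³ → 4 s.f., 5.4 × 10² → 2 s.f., 9.825 → 4 s.f.; limit is 2.
Rounded to 2 significant figures: 98.

98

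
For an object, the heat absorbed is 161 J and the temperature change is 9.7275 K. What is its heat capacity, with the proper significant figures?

16.6 J/K

heat capacity = 161 J ÷ 9.7275 K = 16.5510151632… J/K.
161 has 3 significant figures; 9.7275 has 5.
Division/multiplication keeps the fewest: 3 significant figures.
Rounded: 16.6 J/K.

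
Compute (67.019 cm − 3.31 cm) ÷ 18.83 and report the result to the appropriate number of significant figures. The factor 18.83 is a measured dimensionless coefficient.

67.019 cm − 3.31 cm = 63.709 cm; the difference is limited to 2 decimal places (4 s.f.).
Carrying full precision, 63.709 ÷ 18.83 = 3.38337758895… cm; 18.83 has 4 s.f., so the result keeps min(4, 4) = 4 s.f.
Rounded to 4 significant figures: 3.383 cm.

3.383 cm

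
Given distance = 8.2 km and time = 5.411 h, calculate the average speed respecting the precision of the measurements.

average speed = 8.2 km ÷ 5.411 h = 1.51543152837… km/h.
8.2 has 2 significant figures; 5.411 has 4.
Division/multiplication keeps the fewest: 2 significant figures.
Rounded: 1.5 km/h.

1.5 km/h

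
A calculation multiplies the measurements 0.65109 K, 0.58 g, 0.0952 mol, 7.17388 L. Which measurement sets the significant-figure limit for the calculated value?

0.65109 K → 5 s.f.; 0.58 g → 2 s.f.; 0.0952 mol → 3 s.f.; 7.17388 L → 6 s.f.
The fewest is 2 significant figures, from 0.58 g.

0.58 g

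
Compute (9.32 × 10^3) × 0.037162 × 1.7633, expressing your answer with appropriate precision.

(9.32 × 10^3) × 0.037162 × 1.7633 = 610.718672872
Multiplication/division keeps the fewest significant figures: 9.32 × 10^3 → 3 s.f., 0.037162 → 5 s.f., 1.7633 → 5 s.f.; limit is 3.
Rounded to 3 significant figures: 611.

611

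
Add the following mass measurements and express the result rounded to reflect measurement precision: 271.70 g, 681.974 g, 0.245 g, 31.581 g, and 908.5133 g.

1.89401 × 10^3 g

271.70 g + 681.974 g + 0.245 g + 31.581 g + 908.5133 g = 1894.0133 g.
Addition/subtraction keeps the fewest decimal places: 271.70 → 2 decimal places, 681.974 → 3 decimal places, 0.245 → 3 decimal places, 31.581 → 3 decimal places, 908.5133 → 4 decimal places; limit is 2.
Rounded to 2 decimal places: 1.89401 × 10^3 g.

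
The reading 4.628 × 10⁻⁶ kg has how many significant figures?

4.628 × 10⁻⁶: in scientific notation every digit of the coefficient is significant.

4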